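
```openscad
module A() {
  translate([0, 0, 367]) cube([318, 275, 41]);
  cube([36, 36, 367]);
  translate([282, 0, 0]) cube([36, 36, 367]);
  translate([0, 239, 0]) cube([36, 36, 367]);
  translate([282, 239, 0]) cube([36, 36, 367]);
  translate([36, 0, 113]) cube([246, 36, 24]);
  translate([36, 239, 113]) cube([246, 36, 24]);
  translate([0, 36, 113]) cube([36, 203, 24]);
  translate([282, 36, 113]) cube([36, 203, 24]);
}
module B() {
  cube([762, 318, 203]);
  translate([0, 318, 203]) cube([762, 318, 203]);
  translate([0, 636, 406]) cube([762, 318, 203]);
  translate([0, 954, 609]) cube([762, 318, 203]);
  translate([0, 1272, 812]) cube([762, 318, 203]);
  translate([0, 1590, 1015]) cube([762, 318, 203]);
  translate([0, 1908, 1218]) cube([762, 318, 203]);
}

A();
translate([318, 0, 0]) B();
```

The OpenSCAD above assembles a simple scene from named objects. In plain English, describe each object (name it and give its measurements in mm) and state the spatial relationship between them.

A is a four-legged stool. The seat is a 318×275×41 mm slab whose top surface is at z = 408 mm; four square legs, each 36×36 mm in cross-section, run from the floor (z = 0) to the underside of the seat, each flush with a corner of the seat. Four stretchers, 36 mm wide and 24 mm tall, connect adjacent legs with their undersides at z = 113 mm, each running between the inner faces of the legs it joins and aligned with the legs' outer faces on the other axis.

B is a run of 7 identical solid stair steps. Each tread is 762×318 mm and each step block is 203 mm high. Step 1 rests on the floor; step k is offset from step 1 by (k−1)×318 mm in y and (k−1)×203 mm in z.

The staircase is against the stool's +x side, with their −y faces flush.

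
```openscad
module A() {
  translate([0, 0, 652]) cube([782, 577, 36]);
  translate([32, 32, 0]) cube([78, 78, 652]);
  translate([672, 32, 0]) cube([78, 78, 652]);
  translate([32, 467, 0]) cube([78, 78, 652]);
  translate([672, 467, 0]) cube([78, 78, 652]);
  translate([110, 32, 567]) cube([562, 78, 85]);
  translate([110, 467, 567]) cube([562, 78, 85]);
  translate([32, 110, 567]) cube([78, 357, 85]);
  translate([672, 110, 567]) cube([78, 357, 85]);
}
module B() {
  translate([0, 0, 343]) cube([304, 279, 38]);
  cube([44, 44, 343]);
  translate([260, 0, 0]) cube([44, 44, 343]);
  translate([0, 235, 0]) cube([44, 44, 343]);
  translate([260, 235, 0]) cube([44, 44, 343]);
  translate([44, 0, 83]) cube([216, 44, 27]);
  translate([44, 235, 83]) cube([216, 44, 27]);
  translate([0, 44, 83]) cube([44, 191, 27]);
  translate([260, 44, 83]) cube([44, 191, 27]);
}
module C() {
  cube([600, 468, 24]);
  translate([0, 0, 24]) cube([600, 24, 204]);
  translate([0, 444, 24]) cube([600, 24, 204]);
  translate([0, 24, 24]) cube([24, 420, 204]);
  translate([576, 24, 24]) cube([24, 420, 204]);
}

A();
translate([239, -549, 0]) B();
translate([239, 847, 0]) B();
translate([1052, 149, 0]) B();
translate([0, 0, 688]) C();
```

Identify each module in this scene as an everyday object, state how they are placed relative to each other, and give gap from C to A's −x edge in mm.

The open box's min-x is at 0; the table's min-x is 0; gap = 0 mm.

A is a table. B is a stool. C is an open box. Three stools sit around the table at the −y, +y, +x sides. The open box is on top of the table. The gap from the open box to the table's −x edge is 0 mm.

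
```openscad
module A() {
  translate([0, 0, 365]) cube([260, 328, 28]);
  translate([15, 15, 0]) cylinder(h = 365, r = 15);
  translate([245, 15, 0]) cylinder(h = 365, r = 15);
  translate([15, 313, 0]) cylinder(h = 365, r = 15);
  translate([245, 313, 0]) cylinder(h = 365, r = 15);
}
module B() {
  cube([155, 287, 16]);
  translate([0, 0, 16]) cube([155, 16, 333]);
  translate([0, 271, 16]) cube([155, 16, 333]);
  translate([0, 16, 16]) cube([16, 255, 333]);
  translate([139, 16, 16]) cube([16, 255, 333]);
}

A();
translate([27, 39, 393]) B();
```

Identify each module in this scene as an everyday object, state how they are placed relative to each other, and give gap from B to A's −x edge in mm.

The open box's min-x is at 27; the stool's min-x is 0; gap = 27 mm.

A is a stool. B is an open box. The open box is on top of the stool. The gap from the open box to the stool's −x edge is 27 mm.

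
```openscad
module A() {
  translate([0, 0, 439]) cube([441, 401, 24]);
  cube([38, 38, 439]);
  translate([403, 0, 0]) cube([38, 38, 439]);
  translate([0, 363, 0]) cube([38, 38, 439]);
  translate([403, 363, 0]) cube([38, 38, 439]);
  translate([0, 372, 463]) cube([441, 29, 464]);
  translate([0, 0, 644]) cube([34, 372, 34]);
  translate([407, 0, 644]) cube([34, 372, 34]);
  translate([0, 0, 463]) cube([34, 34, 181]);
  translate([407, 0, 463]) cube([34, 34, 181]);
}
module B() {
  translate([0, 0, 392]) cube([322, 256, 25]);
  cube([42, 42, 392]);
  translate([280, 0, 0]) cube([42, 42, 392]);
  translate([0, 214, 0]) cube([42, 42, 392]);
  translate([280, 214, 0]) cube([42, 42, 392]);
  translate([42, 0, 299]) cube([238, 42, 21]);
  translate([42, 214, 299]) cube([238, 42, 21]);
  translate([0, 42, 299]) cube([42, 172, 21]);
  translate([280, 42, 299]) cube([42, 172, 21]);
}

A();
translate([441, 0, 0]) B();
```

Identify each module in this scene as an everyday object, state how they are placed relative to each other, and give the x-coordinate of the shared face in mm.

A is a chair. B is a stool. The stool is against the chair's +x side, with their −y faces flush. The x-coordinate of the shared face is 441 mm.

The chair's +x face and the stool's −x face are both at x = 441 mm.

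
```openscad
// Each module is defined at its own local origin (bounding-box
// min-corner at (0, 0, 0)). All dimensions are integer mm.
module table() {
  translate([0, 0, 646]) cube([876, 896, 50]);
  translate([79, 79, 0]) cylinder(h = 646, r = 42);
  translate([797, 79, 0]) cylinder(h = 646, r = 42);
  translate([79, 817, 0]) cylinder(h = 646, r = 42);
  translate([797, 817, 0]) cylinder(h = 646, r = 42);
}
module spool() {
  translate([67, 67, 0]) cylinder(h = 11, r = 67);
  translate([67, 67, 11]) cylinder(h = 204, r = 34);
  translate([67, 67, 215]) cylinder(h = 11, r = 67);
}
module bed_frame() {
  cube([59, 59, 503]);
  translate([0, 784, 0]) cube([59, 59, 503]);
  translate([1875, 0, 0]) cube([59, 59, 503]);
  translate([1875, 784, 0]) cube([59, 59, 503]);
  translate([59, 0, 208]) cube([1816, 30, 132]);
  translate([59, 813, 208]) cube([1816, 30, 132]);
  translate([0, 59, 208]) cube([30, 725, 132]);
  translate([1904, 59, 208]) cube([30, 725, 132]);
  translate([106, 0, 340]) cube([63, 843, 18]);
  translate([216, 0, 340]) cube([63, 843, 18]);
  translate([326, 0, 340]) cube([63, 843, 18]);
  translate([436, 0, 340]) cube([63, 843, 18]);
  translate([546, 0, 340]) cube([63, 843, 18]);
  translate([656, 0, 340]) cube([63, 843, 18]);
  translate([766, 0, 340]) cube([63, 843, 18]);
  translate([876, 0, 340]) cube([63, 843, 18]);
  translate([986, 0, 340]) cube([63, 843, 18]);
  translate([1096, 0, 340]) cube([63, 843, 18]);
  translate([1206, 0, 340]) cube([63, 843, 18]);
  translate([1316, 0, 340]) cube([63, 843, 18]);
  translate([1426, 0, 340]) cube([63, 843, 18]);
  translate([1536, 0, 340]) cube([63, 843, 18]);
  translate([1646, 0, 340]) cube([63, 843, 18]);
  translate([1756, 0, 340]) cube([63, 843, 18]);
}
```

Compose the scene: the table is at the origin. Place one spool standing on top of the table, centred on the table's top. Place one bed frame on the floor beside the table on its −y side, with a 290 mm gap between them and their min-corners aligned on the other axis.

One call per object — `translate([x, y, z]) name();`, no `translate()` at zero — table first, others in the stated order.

table();
translate([371, 381, 696]) spool();
translate([0, -1133, 0]) bed_frame();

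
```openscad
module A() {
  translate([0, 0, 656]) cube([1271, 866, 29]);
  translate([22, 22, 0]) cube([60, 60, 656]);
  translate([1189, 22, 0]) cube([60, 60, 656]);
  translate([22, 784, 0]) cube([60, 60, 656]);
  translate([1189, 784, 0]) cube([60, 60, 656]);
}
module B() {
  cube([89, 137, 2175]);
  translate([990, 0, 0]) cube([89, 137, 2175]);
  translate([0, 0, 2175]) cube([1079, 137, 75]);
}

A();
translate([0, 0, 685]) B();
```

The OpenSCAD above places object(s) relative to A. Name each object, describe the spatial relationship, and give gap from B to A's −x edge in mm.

A is a table. B is a door frame. The door frame is on top of the table. The gap from the door frame to the table's −x edge is 0 mm.

The door frame's min-x is at 0; the table's min-x is 0; gap = 0 mm.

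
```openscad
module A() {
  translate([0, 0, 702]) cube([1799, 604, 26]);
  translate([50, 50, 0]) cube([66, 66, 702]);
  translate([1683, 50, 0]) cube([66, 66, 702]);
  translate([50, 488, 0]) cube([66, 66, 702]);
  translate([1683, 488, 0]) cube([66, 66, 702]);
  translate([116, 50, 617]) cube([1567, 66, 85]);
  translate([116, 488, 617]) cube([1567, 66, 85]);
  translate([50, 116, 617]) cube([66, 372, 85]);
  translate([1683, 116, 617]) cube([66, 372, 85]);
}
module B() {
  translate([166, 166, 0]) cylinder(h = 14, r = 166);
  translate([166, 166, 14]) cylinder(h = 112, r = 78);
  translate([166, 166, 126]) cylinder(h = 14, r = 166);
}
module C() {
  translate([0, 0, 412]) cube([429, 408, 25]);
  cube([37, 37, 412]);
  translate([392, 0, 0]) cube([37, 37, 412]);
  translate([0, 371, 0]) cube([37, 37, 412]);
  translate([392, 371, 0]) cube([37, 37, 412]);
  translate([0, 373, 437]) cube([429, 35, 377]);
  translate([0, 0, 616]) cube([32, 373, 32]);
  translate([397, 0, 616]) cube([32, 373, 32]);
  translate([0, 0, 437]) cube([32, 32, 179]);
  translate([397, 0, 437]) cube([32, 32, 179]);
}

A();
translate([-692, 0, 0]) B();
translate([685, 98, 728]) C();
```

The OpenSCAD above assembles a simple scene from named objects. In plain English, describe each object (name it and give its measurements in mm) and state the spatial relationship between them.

A is a table with a 1799×604 mm rectangular top, 26 mm thick, top surface at z = 728 mm, supported by four 66×66 mm square legs, each inset 50 mm from the nearest pair of top edges, running from the floor. Four apron rails, 66 mm thick and 85 mm tall, run between adjacent legs with their top edges flush with the underside of the top and their outer faces flush with the legs' outer faces.

B is a spool: two coaxial disc flanges of radius 166 mm and thickness 14 mm, joined by a core cylinder of radius 78 mm and height 112 mm. The lower flange rests on z = 0 and the three cylinders share a vertical axis.

C is a chair: 429×408 mm seat, 25 mm thick, top at z = 437 mm, on four 37 mm square corner legs flush with the seat edges. A 35 mm thick backrest slab spans the full seat width, extending 377 mm above the seat top, its back face flush with the seat's +y edge. Two armrests of 32×32 mm section run along each side from the seat's front edge to the front of the backrest, top faces 211 mm above the seat top and outer faces flush with the seat's x-edges; a 32×32 mm post under the front of each armrest stands on the seat at the front corner.

The spool is on the floor beside the table on its −x side. The chair is on top of the table, centred.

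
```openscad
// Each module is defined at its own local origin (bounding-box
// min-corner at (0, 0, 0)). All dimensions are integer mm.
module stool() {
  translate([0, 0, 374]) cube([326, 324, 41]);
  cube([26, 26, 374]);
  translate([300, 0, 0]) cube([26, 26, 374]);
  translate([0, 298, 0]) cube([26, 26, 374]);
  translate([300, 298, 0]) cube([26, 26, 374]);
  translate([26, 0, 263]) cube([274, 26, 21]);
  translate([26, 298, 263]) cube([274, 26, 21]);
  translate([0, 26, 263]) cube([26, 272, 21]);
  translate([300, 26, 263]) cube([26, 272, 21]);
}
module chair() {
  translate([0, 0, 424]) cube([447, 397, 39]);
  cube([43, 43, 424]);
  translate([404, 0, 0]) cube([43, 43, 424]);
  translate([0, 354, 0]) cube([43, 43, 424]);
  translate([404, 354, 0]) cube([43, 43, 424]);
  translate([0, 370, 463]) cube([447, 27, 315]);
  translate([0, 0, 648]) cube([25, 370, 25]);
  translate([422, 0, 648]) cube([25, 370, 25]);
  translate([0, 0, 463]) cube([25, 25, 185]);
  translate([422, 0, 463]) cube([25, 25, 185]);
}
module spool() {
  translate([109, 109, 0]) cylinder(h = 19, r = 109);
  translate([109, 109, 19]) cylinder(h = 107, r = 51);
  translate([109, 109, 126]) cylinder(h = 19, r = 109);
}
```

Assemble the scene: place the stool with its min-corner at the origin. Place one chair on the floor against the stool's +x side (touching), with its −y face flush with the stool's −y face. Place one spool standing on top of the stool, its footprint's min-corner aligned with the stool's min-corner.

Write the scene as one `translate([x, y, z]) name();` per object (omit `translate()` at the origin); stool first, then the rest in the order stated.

stool();
translate([326, 0, 0]) chair();
translate([0, 0, 415]) spool();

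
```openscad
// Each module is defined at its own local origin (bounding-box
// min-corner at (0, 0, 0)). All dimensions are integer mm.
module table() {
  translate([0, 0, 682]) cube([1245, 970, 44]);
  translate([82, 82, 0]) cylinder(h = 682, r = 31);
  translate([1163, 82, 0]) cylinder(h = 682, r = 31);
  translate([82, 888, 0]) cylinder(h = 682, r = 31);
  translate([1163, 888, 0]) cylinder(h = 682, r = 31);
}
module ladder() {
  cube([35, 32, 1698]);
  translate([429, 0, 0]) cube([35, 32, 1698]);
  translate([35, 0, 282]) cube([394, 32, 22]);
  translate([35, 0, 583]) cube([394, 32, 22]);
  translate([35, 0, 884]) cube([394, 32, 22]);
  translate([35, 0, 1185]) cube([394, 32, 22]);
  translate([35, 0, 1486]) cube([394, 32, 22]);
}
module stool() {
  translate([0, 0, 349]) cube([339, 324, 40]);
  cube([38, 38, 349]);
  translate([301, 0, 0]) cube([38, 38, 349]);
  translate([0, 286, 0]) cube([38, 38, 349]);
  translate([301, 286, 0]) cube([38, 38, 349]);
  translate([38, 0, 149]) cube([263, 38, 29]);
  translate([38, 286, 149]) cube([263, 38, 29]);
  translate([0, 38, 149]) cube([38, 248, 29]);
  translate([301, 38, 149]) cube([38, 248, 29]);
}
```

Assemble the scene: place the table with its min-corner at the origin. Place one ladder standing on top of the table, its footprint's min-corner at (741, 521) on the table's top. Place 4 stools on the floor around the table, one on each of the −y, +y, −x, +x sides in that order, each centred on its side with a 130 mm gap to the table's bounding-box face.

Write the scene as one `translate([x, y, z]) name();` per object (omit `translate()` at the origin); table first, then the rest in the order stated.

table();
translate([741, 521, 726]) ladder();
translate([453, -454, 0]) stool();
translate([453, 1100, 0]) stool();
translate([-469, 323, 0]) stool();
translate([1375, 323, 0]) stool();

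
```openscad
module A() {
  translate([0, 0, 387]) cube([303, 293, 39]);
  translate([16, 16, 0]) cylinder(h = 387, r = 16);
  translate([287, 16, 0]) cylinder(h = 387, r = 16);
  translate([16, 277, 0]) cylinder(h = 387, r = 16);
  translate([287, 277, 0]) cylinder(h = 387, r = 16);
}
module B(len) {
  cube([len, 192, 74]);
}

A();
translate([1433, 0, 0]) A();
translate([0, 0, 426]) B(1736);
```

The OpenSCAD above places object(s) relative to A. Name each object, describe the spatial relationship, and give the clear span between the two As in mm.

Second stool starts at x = 1433; first ends at x = 303; clear span = 1433 − 303 = 1130 mm.

A is a stool. B is a beam. A beam spans the tops of two stools. The clear span between the two stools is 1130 mm.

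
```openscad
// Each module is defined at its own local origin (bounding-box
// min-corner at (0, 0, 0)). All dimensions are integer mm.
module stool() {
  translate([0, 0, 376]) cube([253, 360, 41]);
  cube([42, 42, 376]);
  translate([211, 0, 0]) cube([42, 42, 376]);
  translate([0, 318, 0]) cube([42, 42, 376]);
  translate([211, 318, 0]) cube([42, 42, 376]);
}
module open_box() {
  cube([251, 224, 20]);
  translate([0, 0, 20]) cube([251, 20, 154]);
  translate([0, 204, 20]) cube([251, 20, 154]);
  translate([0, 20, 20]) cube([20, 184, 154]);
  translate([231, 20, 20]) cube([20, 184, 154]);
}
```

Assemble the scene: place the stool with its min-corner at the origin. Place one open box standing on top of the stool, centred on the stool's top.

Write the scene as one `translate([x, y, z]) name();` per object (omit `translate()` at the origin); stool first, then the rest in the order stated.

stool();
translate([1, 68, 417]) open_box();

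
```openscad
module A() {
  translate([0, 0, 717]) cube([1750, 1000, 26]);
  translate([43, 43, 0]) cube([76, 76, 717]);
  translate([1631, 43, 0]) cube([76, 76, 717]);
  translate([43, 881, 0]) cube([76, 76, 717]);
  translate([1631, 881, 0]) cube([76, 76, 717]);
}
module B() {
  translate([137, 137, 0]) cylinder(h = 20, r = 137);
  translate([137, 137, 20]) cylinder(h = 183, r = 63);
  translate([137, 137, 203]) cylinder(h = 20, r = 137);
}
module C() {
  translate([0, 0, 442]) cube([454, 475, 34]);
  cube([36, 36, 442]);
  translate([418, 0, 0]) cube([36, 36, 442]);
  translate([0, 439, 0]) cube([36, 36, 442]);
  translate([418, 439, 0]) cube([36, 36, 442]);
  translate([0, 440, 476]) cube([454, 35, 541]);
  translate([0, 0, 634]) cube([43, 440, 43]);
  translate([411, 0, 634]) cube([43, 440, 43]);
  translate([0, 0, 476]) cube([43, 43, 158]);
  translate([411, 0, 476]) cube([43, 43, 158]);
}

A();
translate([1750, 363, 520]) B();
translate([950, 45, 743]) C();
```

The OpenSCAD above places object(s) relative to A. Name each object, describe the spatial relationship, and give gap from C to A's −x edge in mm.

A is a table. B is a spool. C is a chair. The spool is beside the table with their tops flush at z = 743. The chair is on top of the table. The gap from the chair to the table's −x edge is 950 mm.

The chair's min-x is at 950; the table's min-x is 0; gap = 950 mm.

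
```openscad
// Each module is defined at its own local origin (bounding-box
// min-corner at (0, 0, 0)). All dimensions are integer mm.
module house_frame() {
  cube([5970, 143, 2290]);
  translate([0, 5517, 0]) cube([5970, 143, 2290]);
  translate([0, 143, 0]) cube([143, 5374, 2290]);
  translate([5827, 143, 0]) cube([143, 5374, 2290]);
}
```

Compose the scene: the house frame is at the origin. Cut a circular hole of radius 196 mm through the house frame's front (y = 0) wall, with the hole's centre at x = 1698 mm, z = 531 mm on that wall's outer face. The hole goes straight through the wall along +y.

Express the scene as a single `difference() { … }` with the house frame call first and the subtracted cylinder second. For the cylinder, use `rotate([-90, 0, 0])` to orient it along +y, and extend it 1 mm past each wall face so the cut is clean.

difference() {
  house_frame();
  translate([1698, -1, 531]) rotate([-90, 0, 0]) cylinder(h = 145, r = 196);
}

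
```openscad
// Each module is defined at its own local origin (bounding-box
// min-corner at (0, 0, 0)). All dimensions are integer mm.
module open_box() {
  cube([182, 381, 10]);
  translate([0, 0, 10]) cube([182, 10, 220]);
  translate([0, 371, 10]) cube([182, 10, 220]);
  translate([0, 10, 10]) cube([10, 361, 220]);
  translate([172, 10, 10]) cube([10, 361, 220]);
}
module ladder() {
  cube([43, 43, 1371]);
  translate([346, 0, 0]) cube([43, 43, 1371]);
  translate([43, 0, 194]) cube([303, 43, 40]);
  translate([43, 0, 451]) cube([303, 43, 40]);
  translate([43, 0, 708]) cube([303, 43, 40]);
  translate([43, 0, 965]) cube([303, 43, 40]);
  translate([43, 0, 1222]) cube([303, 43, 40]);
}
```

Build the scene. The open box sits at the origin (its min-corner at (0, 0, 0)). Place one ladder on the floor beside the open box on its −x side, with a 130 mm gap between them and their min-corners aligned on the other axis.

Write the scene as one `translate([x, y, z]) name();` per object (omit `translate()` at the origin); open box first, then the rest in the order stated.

open_box();
translate([-519, 0, 0]) ladder();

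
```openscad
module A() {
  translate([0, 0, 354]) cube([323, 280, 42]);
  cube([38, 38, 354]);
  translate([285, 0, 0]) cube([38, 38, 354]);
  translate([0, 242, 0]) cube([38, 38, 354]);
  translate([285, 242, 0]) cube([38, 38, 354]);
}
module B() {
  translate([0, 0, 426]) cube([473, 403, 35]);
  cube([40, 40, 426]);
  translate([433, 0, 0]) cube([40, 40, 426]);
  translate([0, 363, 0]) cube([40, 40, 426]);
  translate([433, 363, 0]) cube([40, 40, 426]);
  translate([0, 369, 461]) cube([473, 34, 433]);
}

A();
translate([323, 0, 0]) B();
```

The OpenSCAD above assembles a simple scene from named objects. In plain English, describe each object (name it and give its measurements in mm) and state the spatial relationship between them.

A is a simple wooden stool: a rectangular seat 323 mm (x) by 280 mm (y), 42 mm thick, top face at z = 396 mm, on four square legs, each 38×38 mm in cross-section. The legs rest on z = 0, each flush with a corner of the seat.

B is a chair. The seat is a 473×403×35 mm slab with its top at z = 461 mm, on four 40×40 mm corner legs (flush with the seat edges, standing on z = 0). A flat backrest 34 mm thick, 433 mm tall, spans the full seat width and rises from the seat top along its +y edge, rear face flush with the rear of the seat.

The chair is against the stool's +x side, with their −y faces flush.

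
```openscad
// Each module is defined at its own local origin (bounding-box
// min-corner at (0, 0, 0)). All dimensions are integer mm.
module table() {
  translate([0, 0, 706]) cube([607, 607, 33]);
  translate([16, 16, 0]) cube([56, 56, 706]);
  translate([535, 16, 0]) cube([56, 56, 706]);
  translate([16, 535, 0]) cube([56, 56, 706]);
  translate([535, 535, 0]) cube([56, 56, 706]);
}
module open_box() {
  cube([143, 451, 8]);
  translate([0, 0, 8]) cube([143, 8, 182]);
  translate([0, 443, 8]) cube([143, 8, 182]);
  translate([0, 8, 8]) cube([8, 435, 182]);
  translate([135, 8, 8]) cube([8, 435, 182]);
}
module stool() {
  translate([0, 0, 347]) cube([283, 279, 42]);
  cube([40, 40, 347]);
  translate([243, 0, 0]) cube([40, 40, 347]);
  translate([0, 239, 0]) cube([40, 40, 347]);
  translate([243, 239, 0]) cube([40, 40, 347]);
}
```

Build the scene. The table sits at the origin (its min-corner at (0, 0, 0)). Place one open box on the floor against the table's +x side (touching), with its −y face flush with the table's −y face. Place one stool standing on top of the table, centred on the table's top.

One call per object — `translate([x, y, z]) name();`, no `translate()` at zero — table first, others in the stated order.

table();
translate([607, 0, 0]) open_box();
translate([162, 164, 739]) stool();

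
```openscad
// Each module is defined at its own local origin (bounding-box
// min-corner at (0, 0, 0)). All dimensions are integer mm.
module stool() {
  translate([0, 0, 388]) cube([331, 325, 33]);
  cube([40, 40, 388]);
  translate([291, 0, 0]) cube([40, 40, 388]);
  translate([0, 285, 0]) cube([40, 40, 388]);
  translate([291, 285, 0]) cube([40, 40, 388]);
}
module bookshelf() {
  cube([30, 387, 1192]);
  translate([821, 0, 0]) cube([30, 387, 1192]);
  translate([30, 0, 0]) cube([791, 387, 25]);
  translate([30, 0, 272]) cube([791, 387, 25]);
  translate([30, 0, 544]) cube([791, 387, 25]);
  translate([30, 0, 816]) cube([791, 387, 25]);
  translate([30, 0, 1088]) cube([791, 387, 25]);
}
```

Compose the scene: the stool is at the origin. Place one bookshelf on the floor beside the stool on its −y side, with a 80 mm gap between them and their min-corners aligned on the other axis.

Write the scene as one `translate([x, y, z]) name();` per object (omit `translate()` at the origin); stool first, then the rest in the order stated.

stool();
translate([0, -467, 0]) bookshelf();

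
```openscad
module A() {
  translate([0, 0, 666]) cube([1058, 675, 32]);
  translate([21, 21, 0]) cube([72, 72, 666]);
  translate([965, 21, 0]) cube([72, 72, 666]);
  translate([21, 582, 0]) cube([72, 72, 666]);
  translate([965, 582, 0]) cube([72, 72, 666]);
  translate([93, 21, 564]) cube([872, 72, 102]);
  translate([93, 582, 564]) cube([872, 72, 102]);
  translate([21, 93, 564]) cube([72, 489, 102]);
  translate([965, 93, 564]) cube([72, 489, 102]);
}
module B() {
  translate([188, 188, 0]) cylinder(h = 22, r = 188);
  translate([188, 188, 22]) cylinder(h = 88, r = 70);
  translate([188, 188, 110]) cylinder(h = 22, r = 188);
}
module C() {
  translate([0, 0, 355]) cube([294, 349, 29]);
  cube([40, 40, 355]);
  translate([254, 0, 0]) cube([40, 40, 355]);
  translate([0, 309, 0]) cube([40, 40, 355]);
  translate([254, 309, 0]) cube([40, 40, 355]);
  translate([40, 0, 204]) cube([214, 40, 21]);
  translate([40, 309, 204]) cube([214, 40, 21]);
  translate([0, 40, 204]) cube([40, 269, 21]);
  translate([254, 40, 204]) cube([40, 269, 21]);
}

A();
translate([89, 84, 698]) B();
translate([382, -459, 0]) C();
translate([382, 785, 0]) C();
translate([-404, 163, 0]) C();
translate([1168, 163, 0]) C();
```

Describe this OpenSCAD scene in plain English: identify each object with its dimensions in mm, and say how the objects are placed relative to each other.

A is a rectangular dining table. The top is 1058×675×32 mm with its upper surface at z = 698 mm. It stands on four 72×72 mm square legs, each inset 21 mm from the nearest pair of top edges, running from the floor to the underside of the top. Four apron rails, 72 mm thick and 102 mm tall, run between adjacent legs with their top edges flush with the underside of the top and their outer faces flush with the legs' outer faces.

B is a spool: two coaxial disc flanges of radius 188 mm and thickness 22 mm, joined by a core cylinder of radius 70 mm and height 88 mm. The lower flange rests on z = 0 and the three cylinders share a vertical axis.

C is a four-legged stool. The seat is 294×349 mm, 29 mm thick, top at z = 384 mm. It stands on four square legs, each 40×40 mm in cross-section, from z = 0 to the seat underside, each flush with a corner of the seat. Four stretchers, 40 mm wide and 21 mm tall, connect adjacent legs with their undersides at z = 204 mm, each running between the inner faces of the legs it joins and aligned with the legs' outer faces on the other axis.

The spool is on top of the table. Four stools sit around the table at the −y, +y, −x, +x sides.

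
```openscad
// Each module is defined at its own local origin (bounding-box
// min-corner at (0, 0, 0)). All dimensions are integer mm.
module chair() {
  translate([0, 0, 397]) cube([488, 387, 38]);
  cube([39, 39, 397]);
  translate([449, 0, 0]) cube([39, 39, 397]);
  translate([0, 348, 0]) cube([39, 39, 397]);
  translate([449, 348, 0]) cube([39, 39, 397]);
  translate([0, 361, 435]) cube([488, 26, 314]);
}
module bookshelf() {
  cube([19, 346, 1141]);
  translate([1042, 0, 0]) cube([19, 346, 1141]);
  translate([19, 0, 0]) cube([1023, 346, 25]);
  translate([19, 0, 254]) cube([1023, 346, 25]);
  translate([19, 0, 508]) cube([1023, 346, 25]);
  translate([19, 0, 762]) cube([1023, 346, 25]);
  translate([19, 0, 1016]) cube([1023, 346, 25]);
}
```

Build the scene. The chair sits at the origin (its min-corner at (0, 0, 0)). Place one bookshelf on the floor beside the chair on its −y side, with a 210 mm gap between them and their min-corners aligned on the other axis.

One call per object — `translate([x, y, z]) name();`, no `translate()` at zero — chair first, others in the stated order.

chair();
translate([0, -556, 0]) bookshelf();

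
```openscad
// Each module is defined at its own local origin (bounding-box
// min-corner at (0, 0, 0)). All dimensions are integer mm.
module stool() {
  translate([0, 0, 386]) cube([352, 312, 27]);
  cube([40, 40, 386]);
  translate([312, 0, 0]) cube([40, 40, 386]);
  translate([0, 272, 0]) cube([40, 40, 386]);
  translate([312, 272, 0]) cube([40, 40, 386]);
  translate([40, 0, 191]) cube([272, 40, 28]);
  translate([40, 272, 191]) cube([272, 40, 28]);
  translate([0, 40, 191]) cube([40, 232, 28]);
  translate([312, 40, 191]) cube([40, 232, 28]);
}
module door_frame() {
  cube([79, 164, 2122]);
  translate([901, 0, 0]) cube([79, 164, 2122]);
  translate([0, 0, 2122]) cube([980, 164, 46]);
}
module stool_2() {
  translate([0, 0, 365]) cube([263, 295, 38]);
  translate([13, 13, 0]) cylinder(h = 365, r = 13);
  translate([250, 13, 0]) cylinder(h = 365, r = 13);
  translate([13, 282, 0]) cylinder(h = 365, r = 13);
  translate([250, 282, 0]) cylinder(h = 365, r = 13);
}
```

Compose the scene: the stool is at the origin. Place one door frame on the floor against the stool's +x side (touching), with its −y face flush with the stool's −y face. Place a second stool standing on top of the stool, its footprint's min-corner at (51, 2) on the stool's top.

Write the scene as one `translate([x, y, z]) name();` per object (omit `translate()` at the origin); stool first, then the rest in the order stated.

stool();
translate([352, 0, 0]) door_frame();
translate([51, 2, 413]) stool_2();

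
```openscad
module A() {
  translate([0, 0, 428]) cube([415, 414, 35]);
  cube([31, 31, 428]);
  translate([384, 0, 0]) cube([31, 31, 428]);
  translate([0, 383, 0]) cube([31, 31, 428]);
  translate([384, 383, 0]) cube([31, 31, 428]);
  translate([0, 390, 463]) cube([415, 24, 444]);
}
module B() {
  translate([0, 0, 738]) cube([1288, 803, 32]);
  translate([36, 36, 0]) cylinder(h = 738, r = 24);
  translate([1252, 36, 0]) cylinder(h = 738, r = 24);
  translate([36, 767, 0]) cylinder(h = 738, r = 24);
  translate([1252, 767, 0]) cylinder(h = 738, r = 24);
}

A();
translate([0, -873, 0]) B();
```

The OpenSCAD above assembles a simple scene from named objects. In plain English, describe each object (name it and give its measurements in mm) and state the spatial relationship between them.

A is a chair: 415×414 mm seat, 35 mm thick, top at z = 463 mm, on four 31 mm square corner legs flush with the seat edges. A 24 mm thick backrest slab spans the full seat width, extending 444 mm above the seat top, its back face flush with the seat's +y edge.

B is a table with a 1288×803 mm rectangular top, 32 mm thick, top surface at z = 770 mm, supported by four round legs of 48 mm diameter, each leg's bounding box inset 12 mm from the nearest pair of top edges, running from the floor.

The table is on the floor beside the chair on its −y side.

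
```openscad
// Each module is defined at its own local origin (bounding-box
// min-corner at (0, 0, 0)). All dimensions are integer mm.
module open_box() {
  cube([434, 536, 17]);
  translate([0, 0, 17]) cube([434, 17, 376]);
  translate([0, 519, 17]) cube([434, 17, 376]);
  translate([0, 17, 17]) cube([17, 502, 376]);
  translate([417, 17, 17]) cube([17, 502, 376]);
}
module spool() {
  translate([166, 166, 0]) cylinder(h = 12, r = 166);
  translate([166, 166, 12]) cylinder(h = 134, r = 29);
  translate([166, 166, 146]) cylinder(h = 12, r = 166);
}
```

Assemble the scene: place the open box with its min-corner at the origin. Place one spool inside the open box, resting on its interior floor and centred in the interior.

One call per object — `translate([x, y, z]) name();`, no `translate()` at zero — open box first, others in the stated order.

open_box();
translate([51, 102, 17]) spool();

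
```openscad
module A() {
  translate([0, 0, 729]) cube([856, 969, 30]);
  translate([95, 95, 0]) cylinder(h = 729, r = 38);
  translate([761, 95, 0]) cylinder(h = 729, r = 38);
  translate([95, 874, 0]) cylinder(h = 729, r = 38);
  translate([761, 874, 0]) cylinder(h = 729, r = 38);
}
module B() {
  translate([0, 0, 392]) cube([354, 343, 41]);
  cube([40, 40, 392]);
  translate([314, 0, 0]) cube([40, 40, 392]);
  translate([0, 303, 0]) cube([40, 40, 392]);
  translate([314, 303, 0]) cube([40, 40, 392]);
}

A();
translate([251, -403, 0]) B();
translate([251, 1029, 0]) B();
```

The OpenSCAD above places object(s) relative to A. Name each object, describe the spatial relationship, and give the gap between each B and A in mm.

A is a table. B is a stool. Two stools sit around the table at the −y, +y sides. The gap between each stool and the table is 60 mm.

Each stool's nearest face is 60 mm from the table's bounding box.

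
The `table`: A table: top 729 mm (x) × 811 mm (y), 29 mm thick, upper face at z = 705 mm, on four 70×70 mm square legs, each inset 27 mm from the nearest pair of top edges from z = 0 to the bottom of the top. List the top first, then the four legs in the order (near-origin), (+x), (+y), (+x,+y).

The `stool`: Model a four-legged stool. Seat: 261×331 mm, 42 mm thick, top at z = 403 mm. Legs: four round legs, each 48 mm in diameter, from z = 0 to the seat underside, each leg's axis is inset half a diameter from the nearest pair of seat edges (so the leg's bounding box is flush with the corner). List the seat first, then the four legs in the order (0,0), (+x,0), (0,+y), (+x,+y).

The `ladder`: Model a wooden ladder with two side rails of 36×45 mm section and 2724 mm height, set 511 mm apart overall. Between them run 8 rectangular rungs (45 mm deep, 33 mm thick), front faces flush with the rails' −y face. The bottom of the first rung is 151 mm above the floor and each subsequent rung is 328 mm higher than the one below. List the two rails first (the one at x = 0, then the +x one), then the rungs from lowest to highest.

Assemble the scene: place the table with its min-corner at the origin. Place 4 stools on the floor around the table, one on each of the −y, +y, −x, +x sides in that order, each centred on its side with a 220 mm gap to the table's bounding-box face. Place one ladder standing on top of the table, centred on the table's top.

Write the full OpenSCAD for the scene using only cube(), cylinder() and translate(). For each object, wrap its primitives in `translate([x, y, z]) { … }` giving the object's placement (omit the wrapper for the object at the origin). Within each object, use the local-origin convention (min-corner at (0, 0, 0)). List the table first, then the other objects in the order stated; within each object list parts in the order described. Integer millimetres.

translate([0, 0, 676]) cube([729, 811, 29]);
translate([27, 27, 0]) cube([70, 70, 676]);
translate([632, 27, 0]) cube([70, 70, 676]);
translate([27, 714, 0]) cube([70, 70, 676]);
translate([632, 714, 0]) cube([70, 70, 676]);
translate([234, -551, 0]) {
  translate([0, 0, 361]) cube([261, 331, 42]);
  translate([24, 24, 0]) cylinder(h = 361, r = 24);
  translate([237, 24, 0]) cylinder(h = 361, r = 24);
  translate([24, 307, 0]) cylinder(h = 361, r = 24);
  translate([237, 307, 0]) cylinder(h = 361, r = 24);
}
translate([234, 1031, 0]) {
  translate([0, 0, 361]) cube([261, 331, 42]);
  translate([24, 24, 0]) cylinder(h = 361, r = 24);
  translate([237, 24, 0]) cylinder(h = 361, r = 24);
  translate([24, 307, 0]) cylinder(h = 361, r = 24);
  translate([237, 307, 0]) cylinder(h = 361, r = 24);
}
translate([-481, 240, 0]) {
  translate([0, 0, 361]) cube([261, 331, 42]);
  translate([24, 24, 0]) cylinder(h = 361, r = 24);
  translate([237, 24, 0]) cylinder(h = 361, r = 24);
  translate([24, 307, 0]) cylinder(h = 361, r = 24);
  translate([237, 307, 0]) cylinder(h = 361, r = 24);
}
translate([949, 240, 0]) {
  translate([0, 0, 361]) cube([261, 331, 42]);
  translate([24, 24, 0]) cylinder(h = 361, r = 24);
  translate([237, 24, 0]) cylinder(h = 361, r = 24);
  translate([24, 307, 0]) cylinder(h = 361, r = 24);
  translate([237, 307, 0]) cylinder(h = 361, r = 24);
}
translate([109, 383, 705]) {
  cube([36, 45, 2724]);
  translate([475, 0, 0]) cube([36, 45, 2724]);
  translate([36, 0, 151]) cube([439, 45, 33]);
  translate([36, 0, 479]) cube([439, 45, 33]);
  translate([36, 0, 807]) cube([439, 45, 33]);
  translate([36, 0, 1135]) cube([439, 45, 33]);
  translate([36, 0, 1463]) cube([439, 45, 33]);
  translate([36, 0, 1791]) cube([439, 45, 33]);
  translate([36, 0, 2119]) cube([439, 45, 33]);
  translate([36, 0, 2447]) cube([439, 45, 33]);
}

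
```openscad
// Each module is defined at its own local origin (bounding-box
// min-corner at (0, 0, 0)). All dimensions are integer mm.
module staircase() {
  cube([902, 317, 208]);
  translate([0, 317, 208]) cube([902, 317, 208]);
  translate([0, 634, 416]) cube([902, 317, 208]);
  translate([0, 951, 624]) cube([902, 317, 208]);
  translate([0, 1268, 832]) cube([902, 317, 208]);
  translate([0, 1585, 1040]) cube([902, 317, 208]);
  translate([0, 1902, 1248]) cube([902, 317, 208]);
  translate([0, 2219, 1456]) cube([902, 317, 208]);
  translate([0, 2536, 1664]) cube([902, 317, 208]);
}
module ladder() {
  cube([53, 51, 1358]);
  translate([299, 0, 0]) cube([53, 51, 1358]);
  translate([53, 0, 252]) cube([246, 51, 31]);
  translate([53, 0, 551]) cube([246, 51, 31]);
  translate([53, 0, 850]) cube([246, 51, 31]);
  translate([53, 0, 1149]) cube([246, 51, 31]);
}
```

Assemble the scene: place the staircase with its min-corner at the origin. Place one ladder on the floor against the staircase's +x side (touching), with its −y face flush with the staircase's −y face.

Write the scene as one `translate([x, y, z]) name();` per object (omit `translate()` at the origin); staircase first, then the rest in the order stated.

staircase();
translate([902, 0, 0]) ladder();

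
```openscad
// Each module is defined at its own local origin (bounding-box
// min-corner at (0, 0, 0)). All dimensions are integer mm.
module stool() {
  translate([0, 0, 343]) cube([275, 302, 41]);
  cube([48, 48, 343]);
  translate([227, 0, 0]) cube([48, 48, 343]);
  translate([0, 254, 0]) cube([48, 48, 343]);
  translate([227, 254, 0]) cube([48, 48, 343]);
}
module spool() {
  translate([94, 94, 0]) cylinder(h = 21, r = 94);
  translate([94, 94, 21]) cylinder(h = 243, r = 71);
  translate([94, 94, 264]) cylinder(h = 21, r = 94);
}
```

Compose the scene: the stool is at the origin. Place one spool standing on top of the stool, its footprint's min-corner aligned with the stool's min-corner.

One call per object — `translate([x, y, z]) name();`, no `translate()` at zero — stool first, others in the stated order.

stool();
translate([0, 0, 384]) spool();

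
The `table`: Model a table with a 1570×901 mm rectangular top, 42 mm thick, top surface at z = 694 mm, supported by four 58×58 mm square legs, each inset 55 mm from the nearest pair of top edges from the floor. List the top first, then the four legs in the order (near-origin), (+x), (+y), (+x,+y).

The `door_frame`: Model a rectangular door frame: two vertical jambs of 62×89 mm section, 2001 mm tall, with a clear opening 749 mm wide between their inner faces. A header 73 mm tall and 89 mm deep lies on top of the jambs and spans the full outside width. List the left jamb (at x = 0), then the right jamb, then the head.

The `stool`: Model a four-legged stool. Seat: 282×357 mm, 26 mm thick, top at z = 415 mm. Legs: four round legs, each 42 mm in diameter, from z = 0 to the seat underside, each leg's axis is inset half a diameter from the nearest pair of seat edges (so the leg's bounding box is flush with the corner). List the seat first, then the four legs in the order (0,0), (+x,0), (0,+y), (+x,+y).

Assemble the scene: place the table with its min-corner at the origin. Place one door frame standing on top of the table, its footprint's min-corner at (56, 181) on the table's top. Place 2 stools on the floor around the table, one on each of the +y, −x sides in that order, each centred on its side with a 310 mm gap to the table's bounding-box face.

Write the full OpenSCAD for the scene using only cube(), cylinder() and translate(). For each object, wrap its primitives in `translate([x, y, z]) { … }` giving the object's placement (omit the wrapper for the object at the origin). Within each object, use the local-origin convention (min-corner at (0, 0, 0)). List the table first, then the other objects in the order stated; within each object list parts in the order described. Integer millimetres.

translate([0, 0, 652]) cube([1570, 901, 42]);
translate([55, 55, 0]) cube([58, 58, 652]);
translate([1457, 55, 0]) cube([58, 58, 652]);
translate([55, 788, 0]) cube([58, 58, 652]);
translate([1457, 788, 0]) cube([58, 58, 652]);
translate([56, 181, 694]) {
  cube([62, 89, 2001]);
  translate([811, 0, 0]) cube([62, 89, 2001]);
  translate([0, 0, 2001]) cube([873, 89, 73]);
}
translate([644, 1211, 0]) {
  translate([0, 0, 389]) cube([282, 357, 26]);
  translate([21, 21, 0]) cylinder(h = 389, r = 21);
  translate([261, 21, 0]) cylinder(h = 389, r = 21);
  translate([21, 336, 0]) cylinder(h = 389, r = 21);
  translate([261, 336, 0]) cylinder(h = 389, r = 21);
}
translate([-592, 272, 0]) {
  translate([0, 0, 389]) cube([282, 357, 26]);
  translate([21, 21, 0]) cylinder(h = 389, r = 21);
  translate([261, 21, 0]) cylinder(h = 389, r = 21);
  translate([21, 336, 0]) cylinder(h = 389, r = 21);
  translate([261, 336, 0]) cylinder(h = 389, r = 21);
}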